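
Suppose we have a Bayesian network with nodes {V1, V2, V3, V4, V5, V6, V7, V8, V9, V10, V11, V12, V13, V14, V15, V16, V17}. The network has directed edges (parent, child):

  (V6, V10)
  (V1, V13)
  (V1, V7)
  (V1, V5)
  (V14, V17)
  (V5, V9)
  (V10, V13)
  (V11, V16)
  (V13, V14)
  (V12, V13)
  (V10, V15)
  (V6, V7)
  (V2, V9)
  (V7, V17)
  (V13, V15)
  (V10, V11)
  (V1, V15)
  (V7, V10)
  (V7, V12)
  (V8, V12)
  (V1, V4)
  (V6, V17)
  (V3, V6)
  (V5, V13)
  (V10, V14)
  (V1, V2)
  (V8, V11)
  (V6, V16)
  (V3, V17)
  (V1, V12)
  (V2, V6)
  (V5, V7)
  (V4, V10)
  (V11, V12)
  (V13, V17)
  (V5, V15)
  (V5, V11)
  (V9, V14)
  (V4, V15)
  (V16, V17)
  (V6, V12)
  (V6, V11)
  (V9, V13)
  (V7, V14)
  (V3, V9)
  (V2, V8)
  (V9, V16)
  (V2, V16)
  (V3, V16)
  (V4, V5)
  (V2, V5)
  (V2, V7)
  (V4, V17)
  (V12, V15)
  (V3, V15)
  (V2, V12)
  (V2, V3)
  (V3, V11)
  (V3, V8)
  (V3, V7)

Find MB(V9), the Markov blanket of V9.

Pa(V9) = {V2, V3, V5}.
V9's children: V13, V14, V16.
For each child, the remaining parents (spouses of V9):
  V13: V1, V5, V10, V12
  V14: V7, V10, V13
  V16: V2, V3, V6, V11
Taking the union gives {V1, V2, V3, V5, V6, V7, V10, V11, V12, V13, V14, V16}.

{V1, V2, V3, V5, V6, V7, V10, V11, V12, V13, V14, V16}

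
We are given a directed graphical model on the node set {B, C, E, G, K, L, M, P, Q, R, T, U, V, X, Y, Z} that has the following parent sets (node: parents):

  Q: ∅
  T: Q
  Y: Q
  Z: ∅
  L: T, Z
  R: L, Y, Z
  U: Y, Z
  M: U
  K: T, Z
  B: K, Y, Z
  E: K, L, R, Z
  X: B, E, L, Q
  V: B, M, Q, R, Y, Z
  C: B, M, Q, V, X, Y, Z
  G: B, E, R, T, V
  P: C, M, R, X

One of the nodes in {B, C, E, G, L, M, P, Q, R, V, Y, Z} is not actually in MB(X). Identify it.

G

Pa(X) = {B, E, L, Q}.
Children of X: C, P.
For each child, the remaining parents (spouses of X):
  parents(C) \ {X} = {B, M, Q, V, Y, Z}.
  P's other parents are C, M, R.
MB(X) = {B, C, E, L, M, P, Q, R, V, Y, Z}.
G is neither a parent, child, nor co-parent of X, so it does not belong.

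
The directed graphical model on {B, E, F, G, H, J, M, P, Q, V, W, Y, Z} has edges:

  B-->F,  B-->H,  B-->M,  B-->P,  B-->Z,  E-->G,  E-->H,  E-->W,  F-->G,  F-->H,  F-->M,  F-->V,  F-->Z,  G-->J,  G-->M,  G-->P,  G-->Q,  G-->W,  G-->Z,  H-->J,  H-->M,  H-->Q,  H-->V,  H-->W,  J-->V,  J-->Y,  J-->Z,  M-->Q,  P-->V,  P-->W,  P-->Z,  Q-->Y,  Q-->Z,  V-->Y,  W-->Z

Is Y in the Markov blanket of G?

No

The Markov blanket of a node is its parents, its children, and the other parents of its children.
G has parents E, F.
G has children J, M, P, Q, W, Z.
Co-parents of G (other parents of its children):
  J: H
  M: B, F, H
  P: B
  Q: H, M
  W: E, H, P
  Z: B, F, J, P, Q, W
MB(G) = {B, E, F, H, J, M, P, Q, W, Z}; Y is not in this set.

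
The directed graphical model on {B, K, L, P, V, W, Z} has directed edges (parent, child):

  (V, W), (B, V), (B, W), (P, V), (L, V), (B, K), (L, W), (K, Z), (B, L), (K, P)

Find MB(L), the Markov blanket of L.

{B, P, V, W}

By definition, MB(L) is built from L's parents, L's children, and the co-parents of L.
Pa(L) = {B}.
L's children: V, W.
Other parents of L's children:
  V's other parents are B, P.
  parents(W) \ {L} = {B, V}.
Taking the union gives {B, P, V, W}.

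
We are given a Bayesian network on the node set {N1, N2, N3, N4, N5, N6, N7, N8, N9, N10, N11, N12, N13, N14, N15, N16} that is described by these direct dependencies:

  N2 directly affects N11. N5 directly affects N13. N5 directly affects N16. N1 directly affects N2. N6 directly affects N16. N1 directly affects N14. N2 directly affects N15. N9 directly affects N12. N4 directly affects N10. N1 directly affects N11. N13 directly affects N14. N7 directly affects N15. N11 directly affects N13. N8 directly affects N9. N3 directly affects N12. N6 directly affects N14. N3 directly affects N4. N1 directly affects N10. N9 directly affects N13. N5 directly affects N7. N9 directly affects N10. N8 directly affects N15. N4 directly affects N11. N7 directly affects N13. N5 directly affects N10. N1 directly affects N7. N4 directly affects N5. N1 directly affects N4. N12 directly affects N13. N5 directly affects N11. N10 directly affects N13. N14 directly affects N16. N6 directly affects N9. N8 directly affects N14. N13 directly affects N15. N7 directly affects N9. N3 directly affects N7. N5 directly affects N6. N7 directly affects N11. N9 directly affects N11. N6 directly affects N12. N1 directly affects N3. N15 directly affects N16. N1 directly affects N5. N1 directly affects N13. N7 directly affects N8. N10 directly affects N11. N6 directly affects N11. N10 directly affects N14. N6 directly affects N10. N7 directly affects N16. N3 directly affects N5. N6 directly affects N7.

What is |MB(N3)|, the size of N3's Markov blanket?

Recall MB(v) = parents ∪ children ∪ spouses, where spouses are the other parents of v's children.
N3 has parent N1.
N3's children: N4, N5, N7, N12.
For each child, the remaining parents (spouses of N3):
  parents(N4) \ {N3} = {N1}.
  N5 also has parents N1, N4.
  N7's other parents are N1, N5, N6.
  N12's other parents are N6, N9.
MB(N3) = {N1, N4, N5, N6, N7, N9, N12}, which has 7 nodes.

7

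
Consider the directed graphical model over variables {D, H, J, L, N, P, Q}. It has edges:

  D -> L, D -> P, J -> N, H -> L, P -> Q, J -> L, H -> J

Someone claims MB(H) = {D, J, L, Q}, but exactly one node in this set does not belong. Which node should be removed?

Q

Pa(H) = {}.
Ch(H) = {J, L}.
For each child, the remaining parents (spouses of H):
  J: —
  L: D, J
MB(H) = {D, J, L}.
Q is neither a parent, child, nor co-parent of H, so it does not belong.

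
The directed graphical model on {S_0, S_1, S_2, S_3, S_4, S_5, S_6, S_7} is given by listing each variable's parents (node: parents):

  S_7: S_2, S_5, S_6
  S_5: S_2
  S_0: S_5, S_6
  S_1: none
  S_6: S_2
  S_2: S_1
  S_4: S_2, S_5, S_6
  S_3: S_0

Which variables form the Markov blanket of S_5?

S_5 has parent S_2.
Ch(S_5) = {S_0, S_4, S_7}.
Co-parents of S_5 (other parents of its children):
  S_4's other parents are S_2, S_6.
  S_0 also has parent S_6.
  parents(S_7) \ {S_5} = {S_2, S_6}.
Taking the union gives {S_0, S_2, S_4, S_6, S_7}.

{S_0, S_2, S_4, S_6, S_7}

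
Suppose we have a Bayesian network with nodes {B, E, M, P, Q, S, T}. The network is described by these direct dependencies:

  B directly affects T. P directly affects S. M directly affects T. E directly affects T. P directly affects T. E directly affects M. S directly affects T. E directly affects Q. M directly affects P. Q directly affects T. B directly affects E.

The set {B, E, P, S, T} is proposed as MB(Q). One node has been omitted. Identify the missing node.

Parents of Q: E.
Q's children: T.
For each child, the remaining parents (spouses of Q):
  parents(T) \ {Q} = {B, E, M, P, S}.
MB(Q) = {B, E, M, P, S, T}.
Comparing with the claimed set, M is missing.

M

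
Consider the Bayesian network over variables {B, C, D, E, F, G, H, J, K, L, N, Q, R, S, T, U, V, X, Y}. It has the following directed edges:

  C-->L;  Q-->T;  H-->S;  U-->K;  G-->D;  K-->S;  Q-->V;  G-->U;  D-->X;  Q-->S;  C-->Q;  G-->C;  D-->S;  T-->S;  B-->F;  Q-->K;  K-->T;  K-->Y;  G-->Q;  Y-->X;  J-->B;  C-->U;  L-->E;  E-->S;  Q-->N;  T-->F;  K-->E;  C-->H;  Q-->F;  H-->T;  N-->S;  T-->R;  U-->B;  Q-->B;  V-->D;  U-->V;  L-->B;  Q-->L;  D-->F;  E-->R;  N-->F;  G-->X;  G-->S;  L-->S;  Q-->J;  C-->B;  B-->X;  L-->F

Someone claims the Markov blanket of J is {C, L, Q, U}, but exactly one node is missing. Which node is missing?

Recall MB(v) = parents ∪ children ∪ spouses, where spouses are the other parents of v's children.
J's parents: Q.
Ch(J) = {B}.
Co-parents of J (other parents of its children):
  B: C, L, Q, U
MB(J) = {B, C, L, Q, U}.
Comparing with the claimed set, B is missing.

B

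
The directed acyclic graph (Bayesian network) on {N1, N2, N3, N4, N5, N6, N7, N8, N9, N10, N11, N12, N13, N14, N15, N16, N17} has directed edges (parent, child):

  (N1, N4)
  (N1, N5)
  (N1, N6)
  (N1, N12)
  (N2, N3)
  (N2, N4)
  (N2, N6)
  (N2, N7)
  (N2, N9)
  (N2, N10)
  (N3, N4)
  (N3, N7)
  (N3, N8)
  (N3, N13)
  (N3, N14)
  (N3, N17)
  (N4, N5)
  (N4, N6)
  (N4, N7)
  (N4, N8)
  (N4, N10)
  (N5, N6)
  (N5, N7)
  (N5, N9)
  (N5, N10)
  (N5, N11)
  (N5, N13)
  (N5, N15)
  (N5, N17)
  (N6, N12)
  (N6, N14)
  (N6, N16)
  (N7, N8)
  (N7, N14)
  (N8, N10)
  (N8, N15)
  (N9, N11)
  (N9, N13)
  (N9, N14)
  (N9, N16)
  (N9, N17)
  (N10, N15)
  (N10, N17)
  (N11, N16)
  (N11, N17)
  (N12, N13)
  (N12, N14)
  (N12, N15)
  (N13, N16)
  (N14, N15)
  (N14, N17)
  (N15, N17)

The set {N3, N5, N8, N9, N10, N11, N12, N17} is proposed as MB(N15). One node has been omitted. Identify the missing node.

N14

The Markov blanket of a node is its parents, its children, and the other parents of its children.
N15 has parents N5, N8, N10, N12, N14.
Children of N15: N17.
Other parents of N15's children:
  N17's other parents are N3, N5, N9, N10, N11, N14.
MB(N15) = {N3, N5, N8, N9, N10, N11, N12, N14, N17}.
Comparing with the claimed set, N14 is missing.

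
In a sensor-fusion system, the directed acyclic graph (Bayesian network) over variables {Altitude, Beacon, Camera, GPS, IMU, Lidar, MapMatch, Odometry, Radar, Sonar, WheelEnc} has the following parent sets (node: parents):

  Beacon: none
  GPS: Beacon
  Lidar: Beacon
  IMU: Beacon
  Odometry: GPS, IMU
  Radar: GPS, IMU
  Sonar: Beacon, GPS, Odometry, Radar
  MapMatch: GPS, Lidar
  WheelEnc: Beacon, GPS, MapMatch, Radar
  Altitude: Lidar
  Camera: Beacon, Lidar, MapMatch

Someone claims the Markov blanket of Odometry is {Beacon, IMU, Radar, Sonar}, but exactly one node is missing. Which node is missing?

Odometry's parents: GPS, IMU.
Odometry's children: Sonar.
Co-parents of Odometry (other parents of its children):
  Sonar: Beacon, GPS, Radar
MB(Odometry) = {Beacon, GPS, IMU, Radar, Sonar}.
Comparing with the claimed set, GPS is missing.

GPS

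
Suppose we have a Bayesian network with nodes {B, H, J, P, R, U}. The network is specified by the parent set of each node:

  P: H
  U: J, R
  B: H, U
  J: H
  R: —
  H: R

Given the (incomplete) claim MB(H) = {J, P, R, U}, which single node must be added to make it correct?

B

Pa(H) = {R}.
H's children: B, J, P.
Parents of each child, excluding H:
  J: —
  P: —
  B: U
MB(H) = {B, J, P, R, U}.
Comparing with the claimed set, B is missing.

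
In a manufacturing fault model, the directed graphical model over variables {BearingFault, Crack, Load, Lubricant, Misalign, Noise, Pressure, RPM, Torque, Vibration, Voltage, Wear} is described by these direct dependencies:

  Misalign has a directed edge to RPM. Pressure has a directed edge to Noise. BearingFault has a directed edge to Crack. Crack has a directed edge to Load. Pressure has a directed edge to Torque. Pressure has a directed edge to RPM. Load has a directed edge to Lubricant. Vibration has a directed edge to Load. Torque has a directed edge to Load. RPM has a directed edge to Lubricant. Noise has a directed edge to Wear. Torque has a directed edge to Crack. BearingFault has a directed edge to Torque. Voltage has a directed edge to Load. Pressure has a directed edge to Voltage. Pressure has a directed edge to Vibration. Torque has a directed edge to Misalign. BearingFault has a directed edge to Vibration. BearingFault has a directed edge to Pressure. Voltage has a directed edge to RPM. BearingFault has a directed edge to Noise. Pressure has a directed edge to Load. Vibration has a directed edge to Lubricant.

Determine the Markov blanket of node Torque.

The Markov blanket of a node is its parents, its children, and the other parents of its children.
Torque's parents: BearingFault, Pressure.
Children of Torque: Crack, Load, Misalign.
Parents of each child, excluding Torque:
  Crack: BearingFault
  Misalign: —
  Load: Crack, Pressure, Vibration, Voltage
So the Markov blanket of Torque is {BearingFault, Crack, Load, Misalign, Pressure, Vibration, Voltage}.

{BearingFault, Crack, Load, Misalign, Pressure, Vibration, Voltage}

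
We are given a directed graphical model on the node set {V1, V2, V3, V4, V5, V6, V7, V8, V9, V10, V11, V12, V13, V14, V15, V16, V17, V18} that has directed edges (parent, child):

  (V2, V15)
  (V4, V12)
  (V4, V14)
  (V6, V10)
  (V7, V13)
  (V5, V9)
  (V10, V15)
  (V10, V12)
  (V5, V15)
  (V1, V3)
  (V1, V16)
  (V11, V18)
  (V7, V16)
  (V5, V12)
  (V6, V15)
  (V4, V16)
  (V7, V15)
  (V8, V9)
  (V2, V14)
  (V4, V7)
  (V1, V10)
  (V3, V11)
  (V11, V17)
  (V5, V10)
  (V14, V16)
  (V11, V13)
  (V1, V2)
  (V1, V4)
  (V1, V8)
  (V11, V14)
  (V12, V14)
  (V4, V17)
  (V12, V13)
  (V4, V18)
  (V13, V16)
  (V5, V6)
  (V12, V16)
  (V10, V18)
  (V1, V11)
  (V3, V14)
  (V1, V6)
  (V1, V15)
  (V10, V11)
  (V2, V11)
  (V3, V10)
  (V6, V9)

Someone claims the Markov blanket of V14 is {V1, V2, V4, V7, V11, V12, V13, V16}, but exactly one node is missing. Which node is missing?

V3

Recall MB(v) = parents ∪ children ∪ spouses, where spouses are the other parents of v's children.
V14's parents: V2, V3, V4, V11, V12.
Children of V14: V16.
Co-parents of V14 (other parents of its children):
  V16 also has parents V1, V4, V7, V12, V13.
MB(V14) = {V1, V2, V3, V4, V7, V11, V12, V13, V16}.
Comparing with the claimed set, V3 is missing.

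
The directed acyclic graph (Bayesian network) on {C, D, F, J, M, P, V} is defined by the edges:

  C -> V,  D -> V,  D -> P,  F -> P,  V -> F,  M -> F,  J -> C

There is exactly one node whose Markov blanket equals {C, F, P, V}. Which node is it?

The target node must have every member of {C, F, P, V} as a parent, child, or co-parent, and no others.
Parents of D: none; children: P, V; co-parents: C, F.
These exactly cover the given set, so the node is D.

D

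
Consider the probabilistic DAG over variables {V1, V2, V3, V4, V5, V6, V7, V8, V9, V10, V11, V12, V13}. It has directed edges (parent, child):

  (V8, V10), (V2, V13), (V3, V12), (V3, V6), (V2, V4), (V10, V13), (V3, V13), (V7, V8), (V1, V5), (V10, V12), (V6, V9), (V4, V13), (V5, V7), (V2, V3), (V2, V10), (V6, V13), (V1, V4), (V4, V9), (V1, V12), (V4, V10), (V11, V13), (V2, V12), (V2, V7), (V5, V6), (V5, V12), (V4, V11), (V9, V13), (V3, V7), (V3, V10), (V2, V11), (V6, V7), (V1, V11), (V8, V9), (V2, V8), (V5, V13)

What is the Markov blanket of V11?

The Markov blanket of a node is its parents, its children, and the other parents of its children.
V11 has parents V1, V2, V4.
V11's children: V13.
For each child, the remaining parents (spouses of V11):
  V13 also has parents V2, V3, V4, V5, V6, V9, V10.
So the Markov blanket of V11 is {V1, V2, V3, V4, V5, V6, V9, V10, V13}.

{V1, V2, V3, V4, V5, V6, V9, V10, V13}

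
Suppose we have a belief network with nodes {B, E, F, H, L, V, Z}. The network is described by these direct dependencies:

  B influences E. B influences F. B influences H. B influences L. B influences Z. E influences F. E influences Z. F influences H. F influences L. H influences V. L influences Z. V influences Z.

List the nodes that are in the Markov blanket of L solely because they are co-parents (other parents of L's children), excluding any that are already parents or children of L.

Children of L: Z.
  Z also has parents B, E, V.
Excluding nodes already adjacent to L (B, F, Z), the co-parent-only contribution is {E, V}.

{E, V}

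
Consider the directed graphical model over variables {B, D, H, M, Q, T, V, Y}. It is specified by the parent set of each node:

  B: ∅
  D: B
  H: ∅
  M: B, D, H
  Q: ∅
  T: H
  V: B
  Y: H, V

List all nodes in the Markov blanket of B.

A node's Markov blanket = Pa ∪ Ch ∪ (parents of Ch other than the node itself).
Parents of B: none.
Children of B: D, M, V.
Other parents of B's children:
  D has no other parent.
  M's other parents are D, H.
  V has no other parent.
Union: {} ∪ {D, M, V} ∪ {D, H} = {D, H, M, V}.

{D, H, M, V}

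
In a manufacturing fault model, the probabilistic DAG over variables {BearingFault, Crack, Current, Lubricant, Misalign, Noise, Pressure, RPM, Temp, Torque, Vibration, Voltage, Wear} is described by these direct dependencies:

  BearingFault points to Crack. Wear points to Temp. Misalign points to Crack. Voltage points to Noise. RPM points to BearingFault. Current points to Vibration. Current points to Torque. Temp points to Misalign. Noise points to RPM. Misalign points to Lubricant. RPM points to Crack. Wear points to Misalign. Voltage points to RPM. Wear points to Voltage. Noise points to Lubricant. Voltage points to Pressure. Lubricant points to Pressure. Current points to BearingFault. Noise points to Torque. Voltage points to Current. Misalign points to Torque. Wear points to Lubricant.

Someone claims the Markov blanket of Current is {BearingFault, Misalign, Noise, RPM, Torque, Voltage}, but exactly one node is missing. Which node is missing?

Current has children BearingFault, Torque, Vibration.
Parents of Current: Voltage.
Other parents of Current's children:
  BearingFault: RPM
  Vibration: —
  Torque: Misalign, Noise
MB(Current) = {BearingFault, Misalign, Noise, RPM, Torque, Vibration, Voltage}.
Comparing with the claimed set, Vibration is missing.

Vibration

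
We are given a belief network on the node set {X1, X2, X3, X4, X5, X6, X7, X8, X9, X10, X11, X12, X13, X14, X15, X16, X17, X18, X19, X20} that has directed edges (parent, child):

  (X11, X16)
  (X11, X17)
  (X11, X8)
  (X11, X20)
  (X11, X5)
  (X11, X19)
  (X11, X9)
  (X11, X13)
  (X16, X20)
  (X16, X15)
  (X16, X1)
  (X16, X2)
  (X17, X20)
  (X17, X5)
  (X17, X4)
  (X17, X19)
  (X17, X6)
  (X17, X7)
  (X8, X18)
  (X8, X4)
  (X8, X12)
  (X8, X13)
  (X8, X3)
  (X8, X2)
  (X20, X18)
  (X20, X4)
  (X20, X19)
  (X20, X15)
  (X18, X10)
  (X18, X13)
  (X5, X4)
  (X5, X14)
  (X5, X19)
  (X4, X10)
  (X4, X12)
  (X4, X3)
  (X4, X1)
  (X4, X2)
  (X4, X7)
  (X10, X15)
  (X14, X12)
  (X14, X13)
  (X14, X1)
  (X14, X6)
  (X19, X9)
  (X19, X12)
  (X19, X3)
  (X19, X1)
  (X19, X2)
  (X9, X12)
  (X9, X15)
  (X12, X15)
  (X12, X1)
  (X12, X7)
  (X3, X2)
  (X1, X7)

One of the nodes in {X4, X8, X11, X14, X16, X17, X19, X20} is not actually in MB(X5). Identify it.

Ch(X5) = {X4, X14, X19}.
X5 has parents X11, X17.
Other parents of X5's children:
  X4 also has parents X8, X17, X20.
  X14 has no other parent.
  X19's other parents are X11, X17, X20.
MB(X5) = {X4, X8, X11, X14, X17, X19, X20}.
X16 is neither a parent, child, nor co-parent of X5, so it does not belong.

X16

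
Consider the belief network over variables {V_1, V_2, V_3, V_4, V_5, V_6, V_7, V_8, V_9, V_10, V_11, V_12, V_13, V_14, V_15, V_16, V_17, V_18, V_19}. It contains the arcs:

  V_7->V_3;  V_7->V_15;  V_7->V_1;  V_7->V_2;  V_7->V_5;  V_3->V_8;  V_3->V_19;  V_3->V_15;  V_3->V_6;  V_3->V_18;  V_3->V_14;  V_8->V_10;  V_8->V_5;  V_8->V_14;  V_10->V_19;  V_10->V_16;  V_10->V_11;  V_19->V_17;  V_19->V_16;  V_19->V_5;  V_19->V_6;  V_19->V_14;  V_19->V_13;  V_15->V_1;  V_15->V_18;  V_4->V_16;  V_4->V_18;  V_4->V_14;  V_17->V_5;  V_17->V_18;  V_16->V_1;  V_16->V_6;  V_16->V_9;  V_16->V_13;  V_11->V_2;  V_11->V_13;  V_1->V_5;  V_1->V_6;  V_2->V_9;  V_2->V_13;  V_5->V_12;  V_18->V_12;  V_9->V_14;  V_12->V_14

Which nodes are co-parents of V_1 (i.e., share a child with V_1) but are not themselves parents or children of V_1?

Children of V_1: V_5, V_6.
  V_5: V_7, V_8, V_17, V_19
  V_6: V_3, V_16, V_19
Excluding nodes already adjacent to V_1 (V_5, V_6, V_7, V_15, V_16), the co-parent-only contribution is {V_3, V_8, V_17, V_19}.

{V_3, V_8, V_17, V_19}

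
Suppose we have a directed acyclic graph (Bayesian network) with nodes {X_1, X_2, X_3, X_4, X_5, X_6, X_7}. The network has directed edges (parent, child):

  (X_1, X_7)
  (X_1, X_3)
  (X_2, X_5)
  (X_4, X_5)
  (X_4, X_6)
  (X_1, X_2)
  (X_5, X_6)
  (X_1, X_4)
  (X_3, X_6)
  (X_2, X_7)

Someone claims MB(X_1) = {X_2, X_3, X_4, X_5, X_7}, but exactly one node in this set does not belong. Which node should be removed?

By definition, MB(X_1) is built from X_1's parents, X_1's children, and the co-parents of X_1.
Ch(X_1) = {X_2, X_3, X_4, X_7}.
X_1 has no parents.
Other parents of X_1's children:
  X_2 has no other parent.
  X_3 has no other parent.
  X_4 has no other parent.
  X_7's other parent is X_2.
MB(X_1) = {X_2, X_3, X_4, X_7}.
X_5 is neither a parent, child, nor co-parent of X_1, so it does not belong.

X_5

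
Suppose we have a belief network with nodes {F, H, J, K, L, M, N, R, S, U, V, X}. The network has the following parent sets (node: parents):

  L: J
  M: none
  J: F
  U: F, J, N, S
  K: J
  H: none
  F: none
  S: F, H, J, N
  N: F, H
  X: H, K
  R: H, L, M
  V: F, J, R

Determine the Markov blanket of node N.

{F, H, J, S, U}

By definition, MB(N) is built from N's parents, N's children, and the co-parents of N.
N has parents F, H.
Children of N: S, U.
Parents of each child, excluding N:
  S also has parents F, H, J.
  U's other parents are F, J, S.
MB(N) = {F, H, J, S, U}.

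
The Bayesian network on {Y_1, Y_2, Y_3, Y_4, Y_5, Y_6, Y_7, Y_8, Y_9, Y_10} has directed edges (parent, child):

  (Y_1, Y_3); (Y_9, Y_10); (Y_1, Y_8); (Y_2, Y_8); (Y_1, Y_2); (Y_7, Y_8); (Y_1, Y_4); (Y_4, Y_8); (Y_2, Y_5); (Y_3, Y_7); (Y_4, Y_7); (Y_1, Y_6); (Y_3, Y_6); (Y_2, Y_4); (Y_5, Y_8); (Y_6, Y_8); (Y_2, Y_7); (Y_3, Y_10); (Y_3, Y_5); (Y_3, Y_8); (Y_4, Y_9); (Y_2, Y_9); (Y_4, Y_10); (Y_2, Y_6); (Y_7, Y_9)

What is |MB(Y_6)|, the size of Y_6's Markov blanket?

By definition, MB(Y_6) is built from Y_6's parents, Y_6's children, and the co-parents of Y_6.
Ch(Y_6) = {Y_8}.
Pa(Y_6) = {Y_1, Y_2, Y_3}.
Other parents of Y_6's children:
  Y_8: Y_1, Y_2, Y_3, Y_4, Y_5, Y_7
MB(Y_6) = {Y_1, Y_2, Y_3, Y_4, Y_5, Y_7, Y_8}, which has 7 nodes.

7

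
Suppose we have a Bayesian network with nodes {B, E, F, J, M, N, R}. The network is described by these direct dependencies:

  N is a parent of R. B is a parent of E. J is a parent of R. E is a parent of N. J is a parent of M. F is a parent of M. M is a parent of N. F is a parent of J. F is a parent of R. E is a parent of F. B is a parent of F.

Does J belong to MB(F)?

Yes

J is a child of F.
So J ∈ MB(F).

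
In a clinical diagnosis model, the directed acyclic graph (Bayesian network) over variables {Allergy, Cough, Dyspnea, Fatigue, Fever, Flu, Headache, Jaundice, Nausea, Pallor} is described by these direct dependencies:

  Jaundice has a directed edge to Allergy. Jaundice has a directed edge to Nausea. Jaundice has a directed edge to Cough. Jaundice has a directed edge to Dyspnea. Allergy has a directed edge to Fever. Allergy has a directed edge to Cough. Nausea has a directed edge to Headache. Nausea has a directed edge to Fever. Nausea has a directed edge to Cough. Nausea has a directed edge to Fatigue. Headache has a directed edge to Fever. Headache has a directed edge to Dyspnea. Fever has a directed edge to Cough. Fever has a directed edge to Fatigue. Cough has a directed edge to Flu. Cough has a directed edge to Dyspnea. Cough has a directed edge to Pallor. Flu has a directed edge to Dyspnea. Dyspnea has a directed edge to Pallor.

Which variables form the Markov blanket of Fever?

{Allergy, Cough, Fatigue, Headache, Jaundice, Nausea}

Fever has parents Allergy, Headache, Nausea.
Fever's children: Cough, Fatigue.
Co-parents of Fever (other parents of its children):
  Cough: Allergy, Jaundice, Nausea
  Fatigue: Nausea
Taking the union gives {Allergy, Cough, Fatigue, Headache, Jaundice, Nausea}.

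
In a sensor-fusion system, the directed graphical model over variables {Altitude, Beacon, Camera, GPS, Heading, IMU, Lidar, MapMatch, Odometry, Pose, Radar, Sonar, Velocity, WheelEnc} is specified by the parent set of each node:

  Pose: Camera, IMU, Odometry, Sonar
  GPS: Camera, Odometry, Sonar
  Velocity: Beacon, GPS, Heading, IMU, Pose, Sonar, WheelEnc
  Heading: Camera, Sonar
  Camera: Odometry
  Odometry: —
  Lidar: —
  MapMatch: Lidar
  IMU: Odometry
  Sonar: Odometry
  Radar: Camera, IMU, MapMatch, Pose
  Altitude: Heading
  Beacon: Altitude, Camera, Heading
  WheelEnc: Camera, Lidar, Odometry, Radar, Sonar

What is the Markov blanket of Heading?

{Altitude, Beacon, Camera, GPS, IMU, Pose, Sonar, Velocity, WheelEnc}

The Markov blanket of a node is its parents, its children, and the other parents of its children.
Parents of Heading: Camera, Sonar.
Children of Heading: Altitude, Beacon, Velocity.
Other parents of Heading's children:
  Altitude: no additional parents.
  Beacon's other parents are Altitude, Camera.
  Velocity's other parents are Beacon, GPS, IMU, Pose, Sonar, WheelEnc.
Taking the union gives {Altitude, Beacon, Camera, GPS, IMU, Pose, Sonar, Velocity, WheelEnc}.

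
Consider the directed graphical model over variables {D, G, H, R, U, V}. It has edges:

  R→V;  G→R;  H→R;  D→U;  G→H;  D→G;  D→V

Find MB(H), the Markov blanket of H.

The Markov blanket of a node is its parents, its children, and the other parents of its children.
Parents of H: G.
H's children: R.
Parents of each child, excluding H:
  parents(R) \ {H} = {G}.
MB(H) = {G, R}.

{G, R}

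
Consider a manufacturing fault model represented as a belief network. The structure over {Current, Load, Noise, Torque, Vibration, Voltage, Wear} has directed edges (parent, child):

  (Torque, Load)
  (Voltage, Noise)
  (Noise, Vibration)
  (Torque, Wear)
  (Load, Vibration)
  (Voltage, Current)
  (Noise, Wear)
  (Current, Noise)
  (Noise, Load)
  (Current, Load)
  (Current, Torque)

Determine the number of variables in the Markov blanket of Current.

4

The Markov blanket of a node is its parents, its children, and the other parents of its children.
Current's parents: Voltage.
Current's children: Load, Noise, Torque.
For each child, the remaining parents (spouses of Current):
  Torque: —
  Noise: Voltage
  Load: Noise, Torque
MB(Current) = {Load, Noise, Torque, Voltage}, which has 4 nodes.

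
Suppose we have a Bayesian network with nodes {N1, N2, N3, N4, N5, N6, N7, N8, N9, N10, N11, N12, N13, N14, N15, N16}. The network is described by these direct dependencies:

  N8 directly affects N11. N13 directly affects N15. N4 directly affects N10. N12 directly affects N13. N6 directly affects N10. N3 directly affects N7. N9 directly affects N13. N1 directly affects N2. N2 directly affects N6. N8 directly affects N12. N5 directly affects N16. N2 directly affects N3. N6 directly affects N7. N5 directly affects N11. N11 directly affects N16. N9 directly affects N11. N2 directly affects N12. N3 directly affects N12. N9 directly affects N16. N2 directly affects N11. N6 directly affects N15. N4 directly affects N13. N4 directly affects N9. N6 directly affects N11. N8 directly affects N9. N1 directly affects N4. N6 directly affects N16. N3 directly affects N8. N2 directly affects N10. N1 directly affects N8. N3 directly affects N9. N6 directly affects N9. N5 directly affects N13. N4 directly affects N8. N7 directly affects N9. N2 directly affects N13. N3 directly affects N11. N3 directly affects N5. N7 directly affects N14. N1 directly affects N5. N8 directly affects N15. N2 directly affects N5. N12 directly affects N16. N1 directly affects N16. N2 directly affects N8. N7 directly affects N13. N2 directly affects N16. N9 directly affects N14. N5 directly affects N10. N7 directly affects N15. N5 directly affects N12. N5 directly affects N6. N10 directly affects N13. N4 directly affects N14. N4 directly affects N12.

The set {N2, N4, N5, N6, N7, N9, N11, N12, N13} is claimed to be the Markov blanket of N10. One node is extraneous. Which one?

N11

N10 has child N13.
N10 has parents N2, N4, N5, N6.
For each child, the remaining parents (spouses of N10):
  N13: N2, N4, N5, N7, N9, N12
MB(N10) = {N2, N4, N5, N6, N7, N9, N12, N13}.
N11 is neither a parent, child, nor co-parent of N10, so it does not belong.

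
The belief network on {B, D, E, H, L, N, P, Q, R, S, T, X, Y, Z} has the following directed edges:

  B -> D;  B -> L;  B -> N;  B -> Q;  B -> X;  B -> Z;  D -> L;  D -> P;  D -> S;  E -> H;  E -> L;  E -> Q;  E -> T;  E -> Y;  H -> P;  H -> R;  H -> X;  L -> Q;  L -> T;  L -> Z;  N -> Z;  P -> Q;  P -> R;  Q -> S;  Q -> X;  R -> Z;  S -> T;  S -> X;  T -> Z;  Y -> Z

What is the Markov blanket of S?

{B, D, E, H, L, Q, T, X}

By definition, MB(S) is built from S's parents, S's children, and the co-parents of S.
S has parents D, Q.
S has children T, X.
For each child, the remaining parents (spouses of S):
  parents(T) \ {S} = {E, L}.
  parents(X) \ {S} = {B, H, Q}.
Union: {D, Q} ∪ {T, X} ∪ {B, E, H, L, Q} = {B, D, E, H, L, Q, T, X}.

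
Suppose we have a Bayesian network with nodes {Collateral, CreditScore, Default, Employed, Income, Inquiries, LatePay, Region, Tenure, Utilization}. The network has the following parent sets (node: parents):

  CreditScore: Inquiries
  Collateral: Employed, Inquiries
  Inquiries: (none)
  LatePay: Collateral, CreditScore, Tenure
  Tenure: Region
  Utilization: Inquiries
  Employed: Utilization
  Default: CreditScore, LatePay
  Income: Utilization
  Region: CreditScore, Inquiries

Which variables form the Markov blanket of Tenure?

Tenure has parent Region.
Ch(Tenure) = {LatePay}.
Other parents of Tenure's children:
  parents(LatePay) \ {Tenure} = {Collateral, CreditScore}.
Union: {Region} ∪ {LatePay} ∪ {Collateral, CreditScore} = {Collateral, CreditScore, LatePay, Region}.

{Collateral, CreditScore, LatePay, Region}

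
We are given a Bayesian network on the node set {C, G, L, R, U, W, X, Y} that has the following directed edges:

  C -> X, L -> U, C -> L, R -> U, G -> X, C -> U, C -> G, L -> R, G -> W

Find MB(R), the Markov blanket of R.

{C, L, U}

Children of R: U.
Parents of R: L.
Parents of each child, excluding R:
  parents(U) \ {R} = {C, L}.
MB(R) = {C, L, U}.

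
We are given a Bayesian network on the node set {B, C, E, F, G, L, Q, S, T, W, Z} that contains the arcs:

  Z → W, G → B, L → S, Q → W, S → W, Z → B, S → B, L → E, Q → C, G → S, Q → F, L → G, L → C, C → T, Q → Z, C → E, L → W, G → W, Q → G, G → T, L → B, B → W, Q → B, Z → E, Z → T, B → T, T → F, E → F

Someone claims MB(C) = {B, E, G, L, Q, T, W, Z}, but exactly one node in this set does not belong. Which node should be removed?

W

Recall MB(v) = parents ∪ children ∪ spouses, where spouses are the other parents of v's children.
Pa(C) = {L, Q}.
Ch(C) = {E, T}.
Other parents of C's children:
  T: B, G, Z
  E: L, Z
MB(C) = {B, E, G, L, Q, T, Z}.
W is neither a parent, child, nor co-parent of C, so it does not belong.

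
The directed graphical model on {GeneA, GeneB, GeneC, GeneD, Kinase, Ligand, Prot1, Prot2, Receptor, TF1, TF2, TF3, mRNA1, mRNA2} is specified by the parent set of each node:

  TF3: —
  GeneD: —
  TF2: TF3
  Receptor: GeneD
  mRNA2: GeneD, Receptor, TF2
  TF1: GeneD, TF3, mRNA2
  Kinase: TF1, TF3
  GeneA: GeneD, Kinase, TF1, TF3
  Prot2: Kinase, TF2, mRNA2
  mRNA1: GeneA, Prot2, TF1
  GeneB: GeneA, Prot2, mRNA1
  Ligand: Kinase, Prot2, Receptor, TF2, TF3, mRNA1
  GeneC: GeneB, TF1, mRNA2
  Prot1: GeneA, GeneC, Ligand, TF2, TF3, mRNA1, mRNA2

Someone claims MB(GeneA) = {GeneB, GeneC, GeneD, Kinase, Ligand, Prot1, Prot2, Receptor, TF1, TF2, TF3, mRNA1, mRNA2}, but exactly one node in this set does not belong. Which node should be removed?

Recall MB(v) = parents ∪ children ∪ spouses, where spouses are the other parents of v's children.
Pa(GeneA) = {GeneD, Kinase, TF1, TF3}.
GeneA's children: GeneB, Prot1, mRNA1.
For each child, the remaining parents (spouses of GeneA):
  parents(mRNA1) \ {GeneA} = {Prot2, TF1}.
  parents(GeneB) \ {GeneA} = {Prot2, mRNA1}.
  Prot1 also has parents GeneC, Ligand, TF2, TF3, mRNA1, mRNA2.
MB(GeneA) = {GeneB, GeneC, GeneD, Kinase, Ligand, Prot1, Prot2, TF1, TF2, TF3, mRNA1, mRNA2}.
Receptor is neither a parent, child, nor co-parent of GeneA, so it does not belong.

Receptor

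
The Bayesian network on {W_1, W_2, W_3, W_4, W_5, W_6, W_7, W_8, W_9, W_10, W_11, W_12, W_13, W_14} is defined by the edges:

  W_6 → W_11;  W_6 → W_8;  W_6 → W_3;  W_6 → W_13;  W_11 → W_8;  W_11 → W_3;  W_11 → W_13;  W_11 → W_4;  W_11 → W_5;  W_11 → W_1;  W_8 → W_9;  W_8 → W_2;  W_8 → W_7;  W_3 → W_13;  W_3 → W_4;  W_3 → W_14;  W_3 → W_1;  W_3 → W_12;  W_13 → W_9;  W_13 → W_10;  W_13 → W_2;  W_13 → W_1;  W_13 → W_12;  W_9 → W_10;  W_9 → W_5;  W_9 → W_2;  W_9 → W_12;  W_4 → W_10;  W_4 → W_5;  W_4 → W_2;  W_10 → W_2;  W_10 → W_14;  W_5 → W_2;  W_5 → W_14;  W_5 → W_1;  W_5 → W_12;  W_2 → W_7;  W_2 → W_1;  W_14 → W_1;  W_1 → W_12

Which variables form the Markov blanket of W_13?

{W_1, W_2, W_3, W_4, W_5, W_6, W_8, W_9, W_10, W_11, W_12, W_14}

W_13 has children W_1, W_2, W_9, W_10, W_12.
Parents of W_13: W_3, W_6, W_11.
Other parents of W_13's children:
  W_9: W_8
  W_10: W_4, W_9
  W_2: W_4, W_5, W_8, W_9, W_10
  W_1: W_2, W_3, W_5, W_11, W_14
  W_12: W_1, W_3, W_5, W_9
MB(W_13) = {W_1, W_2, W_3, W_4, W_5, W_6, W_8, W_9, W_10, W_11, W_12, W_14}.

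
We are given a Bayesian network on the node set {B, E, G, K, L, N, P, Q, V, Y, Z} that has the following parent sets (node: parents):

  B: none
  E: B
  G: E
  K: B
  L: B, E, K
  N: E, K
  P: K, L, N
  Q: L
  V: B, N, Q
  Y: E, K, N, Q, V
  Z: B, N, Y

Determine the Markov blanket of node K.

K's parents: B.
Children of K: L, N, P, Y.
Other parents of K's children:
  L: B, E
  N: E
  P: L, N
  Y: E, N, Q, V
MB(K) = {B, E, L, N, P, Q, V, Y}.

{B, E, L, N, P, Q, V, Y}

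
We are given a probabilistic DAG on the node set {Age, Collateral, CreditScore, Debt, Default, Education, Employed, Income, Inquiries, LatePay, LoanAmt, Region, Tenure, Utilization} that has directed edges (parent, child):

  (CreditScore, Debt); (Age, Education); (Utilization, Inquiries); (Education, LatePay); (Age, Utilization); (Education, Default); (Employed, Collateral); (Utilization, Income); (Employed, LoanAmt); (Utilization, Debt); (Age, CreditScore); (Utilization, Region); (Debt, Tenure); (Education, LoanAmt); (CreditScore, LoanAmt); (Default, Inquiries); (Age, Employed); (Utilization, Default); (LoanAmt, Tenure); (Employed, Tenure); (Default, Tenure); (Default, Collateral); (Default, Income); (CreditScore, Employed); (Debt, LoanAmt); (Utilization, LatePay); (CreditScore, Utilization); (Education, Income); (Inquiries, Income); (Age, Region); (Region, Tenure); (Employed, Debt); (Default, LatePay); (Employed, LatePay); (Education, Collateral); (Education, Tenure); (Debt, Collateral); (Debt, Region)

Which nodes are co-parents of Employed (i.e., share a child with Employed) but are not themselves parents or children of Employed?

Children of Employed: Collateral, Debt, LatePay, LoanAmt, Tenure.
  Debt: CreditScore, Utilization
  LatePay: Default, Education, Utilization
  LoanAmt: CreditScore, Debt, Education
  Collateral: Debt, Default, Education
  Tenure: Debt, Default, Education, LoanAmt, Region
Excluding nodes already adjacent to Employed (Age, Collateral, CreditScore, Debt, LatePay, LoanAmt, Tenure), the co-parent-only contribution is {Default, Education, Region, Utilization}.

{Default, Education, Region, Utilization}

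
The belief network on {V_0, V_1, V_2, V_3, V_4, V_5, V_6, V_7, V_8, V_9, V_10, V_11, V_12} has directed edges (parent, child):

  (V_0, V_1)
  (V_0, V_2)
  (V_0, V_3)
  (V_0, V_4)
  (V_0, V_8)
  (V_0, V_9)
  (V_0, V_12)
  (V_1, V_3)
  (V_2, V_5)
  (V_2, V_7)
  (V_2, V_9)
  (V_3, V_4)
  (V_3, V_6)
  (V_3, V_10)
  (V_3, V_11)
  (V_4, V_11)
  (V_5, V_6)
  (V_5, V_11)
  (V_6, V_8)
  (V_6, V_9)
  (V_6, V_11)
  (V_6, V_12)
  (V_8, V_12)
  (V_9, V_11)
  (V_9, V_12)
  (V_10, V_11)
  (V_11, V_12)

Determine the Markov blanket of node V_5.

{V_2, V_3, V_4, V_6, V_9, V_10, V_11}

Recall MB(v) = parents ∪ children ∪ spouses, where spouses are the other parents of v's children.
V_5 has parent V_2.
V_5's children: V_6, V_11.
For each child, the remaining parents (spouses of V_5):
  V_6's other parent is V_3.
  parents(V_11) \ {V_5} = {V_3, V_4, V_6, V_9, V_10}.
So the Markov blanket of V_5 is {V_2, V_3, V_4, V_6, V_9, V_10, V_11}.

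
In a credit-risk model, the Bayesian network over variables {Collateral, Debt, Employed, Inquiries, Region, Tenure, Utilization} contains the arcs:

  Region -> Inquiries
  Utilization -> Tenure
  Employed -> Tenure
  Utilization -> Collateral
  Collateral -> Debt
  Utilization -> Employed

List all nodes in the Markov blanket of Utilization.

{Collateral, Employed, Tenure}

A node's Markov blanket = Pa ∪ Ch ∪ (parents of Ch other than the node itself).
Utilization's children: Collateral, Employed, Tenure.
Parents of Utilization: none.
Other parents of Utilization's children:
  Employed: —
  Collateral: —
  Tenure: Employed
So the Markov blanket of Utilization is {Collateral, Employed, Tenure}.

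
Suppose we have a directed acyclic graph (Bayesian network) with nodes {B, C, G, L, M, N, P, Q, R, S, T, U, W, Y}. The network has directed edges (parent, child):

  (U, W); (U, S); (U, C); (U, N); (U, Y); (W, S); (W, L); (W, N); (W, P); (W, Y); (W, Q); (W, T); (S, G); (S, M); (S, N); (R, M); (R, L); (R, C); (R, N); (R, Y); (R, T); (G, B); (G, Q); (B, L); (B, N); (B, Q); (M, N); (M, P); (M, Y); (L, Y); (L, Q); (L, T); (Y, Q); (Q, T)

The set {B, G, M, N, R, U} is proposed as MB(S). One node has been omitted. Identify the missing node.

Children of S: G, M, N.
Parents of S: U, W.
Co-parents of S (other parents of its children):
  G has no other parent.
  parents(M) \ {S} = {R}.
  parents(N) \ {S} = {B, M, R, U, W}.
MB(S) = {B, G, M, N, R, U, W}.
Comparing with the claimed set, W is missing.

W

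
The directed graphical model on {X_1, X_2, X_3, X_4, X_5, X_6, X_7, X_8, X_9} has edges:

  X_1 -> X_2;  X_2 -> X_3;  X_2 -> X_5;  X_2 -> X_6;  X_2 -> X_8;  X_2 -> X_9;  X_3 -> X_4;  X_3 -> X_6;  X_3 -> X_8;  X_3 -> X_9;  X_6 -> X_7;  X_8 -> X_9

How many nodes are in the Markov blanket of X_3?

Parents of X_3: X_2.
X_3's children: X_4, X_6, X_8, X_9.
Co-parents of X_3 (other parents of its children):
  X_4: —
  X_6: X_2
  X_8: X_2
  X_9: X_2, X_8
MB(X_3) = {X_2, X_4, X_6, X_8, X_9}, which has 5 nodes.

5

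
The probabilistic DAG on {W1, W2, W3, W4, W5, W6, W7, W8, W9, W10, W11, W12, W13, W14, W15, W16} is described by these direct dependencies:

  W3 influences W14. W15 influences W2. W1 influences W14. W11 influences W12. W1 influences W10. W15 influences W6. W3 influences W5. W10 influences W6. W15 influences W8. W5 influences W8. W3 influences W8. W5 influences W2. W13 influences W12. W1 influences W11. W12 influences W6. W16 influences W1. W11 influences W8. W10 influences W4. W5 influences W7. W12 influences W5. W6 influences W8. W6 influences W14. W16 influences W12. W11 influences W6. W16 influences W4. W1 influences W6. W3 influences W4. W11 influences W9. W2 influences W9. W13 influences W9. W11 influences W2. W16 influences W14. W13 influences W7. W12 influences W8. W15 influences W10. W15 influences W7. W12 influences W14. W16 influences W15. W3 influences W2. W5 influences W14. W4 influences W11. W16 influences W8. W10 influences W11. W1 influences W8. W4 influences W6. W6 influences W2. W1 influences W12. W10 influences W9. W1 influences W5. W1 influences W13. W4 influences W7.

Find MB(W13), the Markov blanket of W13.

Recall MB(v) = parents ∪ children ∪ spouses, where spouses are the other parents of v's children.
Parents of W13: W1.
Children of W13: W7, W9, W12.
Co-parents of W13 (other parents of its children):
  W12's other parents are W1, W11, W16.
  W7's other parents are W4, W5, W15.
  parents(W9) \ {W13} = {W2, W10, W11}.
Union: {W1} ∪ {W7, W9, W12} ∪ {W1, W2, W4, W5, W10, W11, W15, W16} = {W1, W2, W4, W5, W7, W9, W10, W11, W12, W15, W16}.

{W1, W2, W4, W5, W7, W9, W10, W11, W12, W15, W16}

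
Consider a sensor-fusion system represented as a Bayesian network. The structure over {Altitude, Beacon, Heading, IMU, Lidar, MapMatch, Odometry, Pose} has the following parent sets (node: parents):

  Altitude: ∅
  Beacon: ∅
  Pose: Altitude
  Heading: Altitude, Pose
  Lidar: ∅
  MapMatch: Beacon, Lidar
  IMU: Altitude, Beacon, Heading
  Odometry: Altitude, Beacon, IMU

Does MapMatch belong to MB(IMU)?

The Markov blanket of a node is its parents, its children, and the other parents of its children.
IMU's parents: Altitude, Beacon, Heading.
IMU's children: Odometry.
For each child, the remaining parents (spouses of IMU):
  Odometry's other parents are Altitude, Beacon.
MB(IMU) = {Altitude, Beacon, Heading, Odometry}; MapMatch is not in this set.

No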